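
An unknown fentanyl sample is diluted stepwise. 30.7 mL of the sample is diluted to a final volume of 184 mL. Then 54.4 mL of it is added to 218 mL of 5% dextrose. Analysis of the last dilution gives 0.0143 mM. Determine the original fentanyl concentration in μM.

Overall dilution factor = 5.993 × 5.007 = 30.0.
Original = 0.0143 mM × 30.0 = 0.429 mM = 429 μM.

429 μM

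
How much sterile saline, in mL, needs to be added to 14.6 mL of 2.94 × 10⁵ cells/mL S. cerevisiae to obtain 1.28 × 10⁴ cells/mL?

V₂ = C₁V₁/C₂ = 2.94 × 10⁵ × 14.6 / 1.28 × 10⁴ = 335 mL.
Diluent to add = V₂ − V₁ = 335 − 14.6 = 321 mL.

321 mL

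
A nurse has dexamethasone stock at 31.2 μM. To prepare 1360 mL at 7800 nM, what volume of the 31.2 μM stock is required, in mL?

340 mL

7800 nM = 7.80 μM.
V₁ = C₂V₂/C₁ = 7.80 × 1360 / 31.2 = 340 mL.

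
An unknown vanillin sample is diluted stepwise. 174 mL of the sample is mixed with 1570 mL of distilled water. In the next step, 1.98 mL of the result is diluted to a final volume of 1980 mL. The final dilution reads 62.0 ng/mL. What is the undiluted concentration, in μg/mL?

Overall dilution factor = 10.02 × 1000 = 1.00 × 10⁴.
Original = 62.0 ng/mL × 1.00 × 10⁴ = 6.21 × 10⁵ ng/mL = 621 μg/mL.

621 μg/mL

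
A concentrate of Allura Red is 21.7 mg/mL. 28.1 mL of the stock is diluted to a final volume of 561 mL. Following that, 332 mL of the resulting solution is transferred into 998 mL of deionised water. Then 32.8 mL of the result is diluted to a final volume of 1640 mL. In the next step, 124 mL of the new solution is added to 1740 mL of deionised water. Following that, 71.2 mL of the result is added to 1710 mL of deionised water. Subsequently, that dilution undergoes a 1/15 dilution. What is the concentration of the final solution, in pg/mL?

Overall dilution factor = 19.96 × 4.006 × 50 × 15.03 × 25.02 × 15 = 2.26 × 10⁷.
21.7 mg/mL / 2.26 × 10⁷ = 9.62 × 10⁻⁷ mg/mL = 962 pg/mL.

962 pg/mL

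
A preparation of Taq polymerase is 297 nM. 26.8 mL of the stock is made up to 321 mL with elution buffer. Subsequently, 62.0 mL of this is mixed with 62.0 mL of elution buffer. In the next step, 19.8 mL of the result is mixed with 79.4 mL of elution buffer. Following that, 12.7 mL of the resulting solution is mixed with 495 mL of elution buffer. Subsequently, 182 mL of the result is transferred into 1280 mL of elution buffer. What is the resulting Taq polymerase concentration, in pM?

7.71 pM

Overall dilution factor = 11.98 × 2 × 5.010 × 39.98 × 8.033 = 3.85 × 10⁴.
297 nM / 3.85 × 10⁴ = 7.71 × 10⁻³ nM = 7.71 pM.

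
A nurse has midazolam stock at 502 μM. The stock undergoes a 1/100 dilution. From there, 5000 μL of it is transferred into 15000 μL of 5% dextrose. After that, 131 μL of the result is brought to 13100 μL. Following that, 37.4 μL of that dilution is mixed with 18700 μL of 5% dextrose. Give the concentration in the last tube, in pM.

Overall dilution factor = 100 × 4 × 100 × 501 = 2.00 × 10⁷.
502 μM / 2.00 × 10⁷ = 2.50 × 10⁻⁵ μM = 25.0 pM.

25.0 pM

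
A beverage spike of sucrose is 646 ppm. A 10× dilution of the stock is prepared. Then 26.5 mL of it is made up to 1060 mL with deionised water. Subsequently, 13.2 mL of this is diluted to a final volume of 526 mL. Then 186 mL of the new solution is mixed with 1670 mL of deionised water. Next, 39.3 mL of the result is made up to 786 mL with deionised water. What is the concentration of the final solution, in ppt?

203 ppt

Overall dilution factor = 10 × 40 × 39.85 × 9.978 × 20 = 3.18 × 10⁶.
646 ppm / 3.18 × 10⁶ = 2.03 × 10⁻⁴ ppm = 203 ppt.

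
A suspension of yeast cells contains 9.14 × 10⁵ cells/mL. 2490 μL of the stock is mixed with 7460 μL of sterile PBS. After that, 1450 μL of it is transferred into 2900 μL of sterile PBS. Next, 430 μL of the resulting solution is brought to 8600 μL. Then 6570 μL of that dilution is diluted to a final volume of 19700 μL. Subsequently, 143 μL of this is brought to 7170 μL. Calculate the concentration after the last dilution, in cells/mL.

Overall dilution factor = 3.996 × 3 × 20 × 2.998 × 50.14 = 3.60 × 10⁴.
9.14 × 10⁵ cells/mL / 3.60 × 10⁴ = 25.4 cells/mL.

25.4 cells/mL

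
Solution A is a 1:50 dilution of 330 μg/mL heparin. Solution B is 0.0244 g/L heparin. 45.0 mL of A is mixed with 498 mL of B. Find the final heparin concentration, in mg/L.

22.9 mg/L

C_A = 330 μg/mL / 50 = 6.60 μg/mL.
C_B = 0.0244 g/L = 24.4 μg/mL.
C_mix = (C_A·V_A + C_B·V_B)/(V_A + V_B) = (6.60×45.0 + 24.4×498) / 543.0 = 22.9 μg/mL = 22.9 mg/L.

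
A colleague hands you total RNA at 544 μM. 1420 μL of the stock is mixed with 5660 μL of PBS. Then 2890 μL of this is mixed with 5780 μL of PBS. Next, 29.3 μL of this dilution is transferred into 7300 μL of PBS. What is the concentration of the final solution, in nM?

Overall dilution factor = 4.986 × 3 × 250.1 = 3742.
544 μM / 3742 = 0.145 μM = 145 nM.

145 nM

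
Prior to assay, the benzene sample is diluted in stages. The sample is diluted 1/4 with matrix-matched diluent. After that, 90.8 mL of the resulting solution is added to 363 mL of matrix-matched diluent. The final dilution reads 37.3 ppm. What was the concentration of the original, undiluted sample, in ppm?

746 ppm

Overall dilution factor = 4 × 4.998 = 20.0.
Original = 37.3 ppm × 20.0 = 746 ppm.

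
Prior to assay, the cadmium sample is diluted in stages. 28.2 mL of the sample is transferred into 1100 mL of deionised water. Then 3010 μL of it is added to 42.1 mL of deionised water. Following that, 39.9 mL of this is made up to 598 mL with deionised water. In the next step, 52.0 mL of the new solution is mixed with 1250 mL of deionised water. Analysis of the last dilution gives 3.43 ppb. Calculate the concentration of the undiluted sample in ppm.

772 ppm

Overall dilution factor = 40.01 × 14.99 × 14.99 × 25.04 = 2.25 × 10⁵.
Original = 3.43 ppb × 2.25 × 10⁵ = 7.72 × 10⁵ ppb = 772 ppm.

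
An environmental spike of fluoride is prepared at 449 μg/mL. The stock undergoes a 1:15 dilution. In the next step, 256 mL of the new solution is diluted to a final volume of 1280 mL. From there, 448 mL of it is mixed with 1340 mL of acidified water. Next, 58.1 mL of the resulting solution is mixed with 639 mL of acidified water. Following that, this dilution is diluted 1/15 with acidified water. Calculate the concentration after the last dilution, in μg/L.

8.33 μg/L

Overall dilution factor = 15 × 5 × 3.991 × 12.00 × 15 = 5.39 × 10⁴.
449 μg/mL / 5.39 × 10⁴ = 8.33 × 10⁻³ μg/mL = 8.33 μg/L.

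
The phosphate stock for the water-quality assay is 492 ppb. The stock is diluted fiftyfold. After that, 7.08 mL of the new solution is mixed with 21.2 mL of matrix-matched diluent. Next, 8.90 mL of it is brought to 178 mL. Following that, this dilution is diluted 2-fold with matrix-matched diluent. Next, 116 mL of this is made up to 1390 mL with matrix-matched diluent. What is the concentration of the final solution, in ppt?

Overall dilution factor = 50 × 3.994 × 20 × 2 × 11.98 = 9.57 × 10⁴.
492 ppb / 9.57 × 10⁴ = 5.14 × 10⁻³ ppb = 5.14 ppt.

5.14 ppt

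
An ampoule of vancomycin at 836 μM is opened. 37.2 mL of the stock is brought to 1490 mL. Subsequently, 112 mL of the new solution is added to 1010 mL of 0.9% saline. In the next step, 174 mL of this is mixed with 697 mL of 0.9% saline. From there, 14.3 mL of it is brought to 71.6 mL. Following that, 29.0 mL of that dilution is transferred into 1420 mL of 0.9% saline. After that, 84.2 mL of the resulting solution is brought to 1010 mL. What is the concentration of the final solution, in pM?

Overall dilution factor = 40.05 × 10.02 × 5.006 × 5.007 × 49.97 × 12.00 = 6.03 × 10⁶.
836 μM / 6.03 × 10⁶ = 1.39 × 10⁻⁴ μM = 139 pM.

139 pM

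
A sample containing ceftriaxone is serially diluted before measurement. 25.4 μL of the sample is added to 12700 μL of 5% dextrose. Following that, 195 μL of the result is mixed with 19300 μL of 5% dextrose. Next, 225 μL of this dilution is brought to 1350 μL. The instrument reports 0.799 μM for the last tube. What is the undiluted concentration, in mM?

Overall dilution factor = 501 × 99.97 × 6 = 3.01 × 10⁵.
Original = 0.799 μM × 3.01 × 10⁵ = 2.40 × 10⁵ μM = 240 mM.

240 mM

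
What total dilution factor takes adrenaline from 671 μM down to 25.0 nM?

Factor = C₀/C_target = 671 μM / 25.0 nM = 2.68 × 10⁴.

2.68 × 10⁴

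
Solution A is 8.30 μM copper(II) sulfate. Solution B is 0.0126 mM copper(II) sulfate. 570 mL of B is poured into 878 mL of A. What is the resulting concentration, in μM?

9.99 μM

C_B = 0.0126 mM = 12.6 μM.
C_mix = (C_A·V_A + C_B·V_B)/(V_A + V_B) = (8.30×878 + 12.6×570) / 1448 = 9.99 μM.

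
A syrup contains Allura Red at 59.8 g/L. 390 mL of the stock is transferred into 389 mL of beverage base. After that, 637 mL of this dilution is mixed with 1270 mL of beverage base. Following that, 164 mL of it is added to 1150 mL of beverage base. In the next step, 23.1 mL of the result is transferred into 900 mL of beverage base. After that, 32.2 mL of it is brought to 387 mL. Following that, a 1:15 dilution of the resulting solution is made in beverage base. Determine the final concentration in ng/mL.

173 ng/mL

Overall dilution factor = 1.997 × 2.994 × 8.012 × 39.96 × 12.02 × 15 = 3.45 × 10⁵.
59.8 g/L / 3.45 × 10⁵ = 1.73 × 10⁻⁴ g/L = 173 ng/mL.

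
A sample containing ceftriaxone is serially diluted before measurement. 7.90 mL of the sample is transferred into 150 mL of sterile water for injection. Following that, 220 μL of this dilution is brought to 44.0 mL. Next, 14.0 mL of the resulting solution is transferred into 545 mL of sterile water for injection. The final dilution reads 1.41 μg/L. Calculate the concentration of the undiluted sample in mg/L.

Overall dilution factor = 19.99 × 200 × 39.93 = 1.60 × 10⁵.
Original = 1.41 μg/L × 1.60 × 10⁵ = 2.25 × 10⁵ μg/L = 225 mg/L.

225 mg/L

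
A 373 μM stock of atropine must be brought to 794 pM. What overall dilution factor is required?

4.70 × 10⁵

Factor = C₀/C_target = 373 μM / 794 pM = 4.70 × 10⁵.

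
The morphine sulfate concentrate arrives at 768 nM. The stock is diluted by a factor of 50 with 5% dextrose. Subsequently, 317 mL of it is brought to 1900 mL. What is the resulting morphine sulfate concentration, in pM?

2560 pM

Overall dilution factor = 50 × 5.994 = 300.
768 nM / 300 = 2.56 nM = 2560 pM.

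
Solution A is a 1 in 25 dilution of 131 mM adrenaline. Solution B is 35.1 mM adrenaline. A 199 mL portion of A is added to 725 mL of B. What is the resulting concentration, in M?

0.0287 M

C_A = 131 mM / 25 = 5.24 mM.
C_mix = (C_A·V_A + C_B·V_B)/(V_A + V_B) = (5.24×199 + 35.1×725) / 924.0 = 28.7 mM = 0.0287 M.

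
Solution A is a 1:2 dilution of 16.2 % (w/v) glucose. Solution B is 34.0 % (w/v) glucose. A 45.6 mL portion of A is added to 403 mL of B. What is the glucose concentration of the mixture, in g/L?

C_A = 16.2 % (w/v) / 2 = 8.10 % (w/v).
C_mix = (C_A·V_A + C_B·V_B)/(V_A + V_B) = (8.10×45.6 + 34.0×403) / 448.6 = 31.4 % (w/v) = 314 g/L.

314 g/L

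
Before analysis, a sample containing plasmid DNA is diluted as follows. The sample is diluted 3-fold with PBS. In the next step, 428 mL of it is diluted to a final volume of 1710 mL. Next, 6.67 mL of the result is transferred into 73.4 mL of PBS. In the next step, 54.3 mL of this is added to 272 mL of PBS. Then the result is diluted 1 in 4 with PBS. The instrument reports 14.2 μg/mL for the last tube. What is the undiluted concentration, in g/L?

49.1 g/L

Overall dilution factor = 3 × 3.995 × 12.00 × 6.009 × 4 = 3459.
Original = 14.2 μg/mL × 3459 = 4.91 × 10⁴ μg/mL = 49.1 g/L.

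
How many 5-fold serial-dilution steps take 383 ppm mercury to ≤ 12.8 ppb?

Need 5ⁿ ≥ 2.99 × 10⁴, so n ≥ log(2.99 × 10⁴)/log(5) = 6.40.
Minimum whole steps: n = 7.

7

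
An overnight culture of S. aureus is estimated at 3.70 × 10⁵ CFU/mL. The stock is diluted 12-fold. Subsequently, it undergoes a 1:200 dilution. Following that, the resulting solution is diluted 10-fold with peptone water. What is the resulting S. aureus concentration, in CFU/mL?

15.4 CFU/mL

Overall dilution factor = 12 × 200 × 10 = 2.40 × 10⁴.
3.70 × 10⁵ CFU/mL / 2.40 × 10⁴ = 15.4 CFU/mL.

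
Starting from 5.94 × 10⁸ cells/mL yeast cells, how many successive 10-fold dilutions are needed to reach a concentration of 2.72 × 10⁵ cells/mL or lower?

4

Need 10ⁿ ≥ 2184, so n ≥ log(2184)/log(10) = 3.34.
Minimum whole steps: n = 4.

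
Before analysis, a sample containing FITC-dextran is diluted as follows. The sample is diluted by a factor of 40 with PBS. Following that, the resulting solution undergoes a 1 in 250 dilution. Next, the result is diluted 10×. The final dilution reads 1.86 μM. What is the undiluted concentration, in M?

0.186 M

Overall dilution factor = 40 × 250 × 10 = 1.00 × 10⁵.
Original = 1.86 μM × 1.00 × 10⁵ = 1.86 × 10⁵ μM = 0.186 M.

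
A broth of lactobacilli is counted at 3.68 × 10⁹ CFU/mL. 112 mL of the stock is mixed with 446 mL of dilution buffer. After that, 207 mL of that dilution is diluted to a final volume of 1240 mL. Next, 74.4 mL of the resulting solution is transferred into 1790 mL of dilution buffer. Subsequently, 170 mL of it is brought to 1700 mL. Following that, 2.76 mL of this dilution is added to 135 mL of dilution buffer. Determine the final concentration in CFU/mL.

9860 CFU/mL

Overall dilution factor = 4.982 × 5.990 × 25.06 × 10 × 49.91 = 3.73 × 10⁵.
3.68 × 10⁹ CFU/mL / 3.73 × 10⁵ = 9860 CFU/mL.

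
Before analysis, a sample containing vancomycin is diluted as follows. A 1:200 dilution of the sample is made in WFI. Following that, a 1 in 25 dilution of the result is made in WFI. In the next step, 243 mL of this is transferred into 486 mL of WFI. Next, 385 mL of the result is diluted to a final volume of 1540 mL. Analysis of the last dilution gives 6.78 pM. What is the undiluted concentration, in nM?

Overall dilution factor = 200 × 25 × 3 × 4 = 6.00 × 10⁴.
Original = 6.78 pM × 6.00 × 10⁴ = 4.07 × 10⁵ pM = 407 nM.

407 nM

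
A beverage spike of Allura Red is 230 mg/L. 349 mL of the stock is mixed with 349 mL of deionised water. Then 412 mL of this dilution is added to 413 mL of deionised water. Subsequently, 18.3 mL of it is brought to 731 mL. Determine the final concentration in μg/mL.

Overall dilution factor = 2 × 2.002 × 39.95 = 160.
230 mg/L / 160 = 1.44 mg/L = 1.44 μg/mL.

1.44 μg/mL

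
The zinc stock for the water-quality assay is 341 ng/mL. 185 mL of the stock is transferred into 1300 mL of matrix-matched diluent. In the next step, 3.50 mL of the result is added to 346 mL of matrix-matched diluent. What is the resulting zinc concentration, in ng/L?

Overall dilution factor = 8.027 × 99.86 = 802.
341 ng/mL / 802 = 0.425 ng/mL = 425 ng/L.

425 ng/L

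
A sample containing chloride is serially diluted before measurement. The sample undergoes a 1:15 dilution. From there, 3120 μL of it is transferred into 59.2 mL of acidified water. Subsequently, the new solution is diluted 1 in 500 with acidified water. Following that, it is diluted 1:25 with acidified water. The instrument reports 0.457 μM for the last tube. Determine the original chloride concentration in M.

Overall dilution factor = 15 × 19.97 × 500 × 25 = 3.75 × 10⁶.
Original = 0.457 μM × 3.75 × 10⁶ = 1.71 × 10⁶ μM = 1.71 M.

1.71 M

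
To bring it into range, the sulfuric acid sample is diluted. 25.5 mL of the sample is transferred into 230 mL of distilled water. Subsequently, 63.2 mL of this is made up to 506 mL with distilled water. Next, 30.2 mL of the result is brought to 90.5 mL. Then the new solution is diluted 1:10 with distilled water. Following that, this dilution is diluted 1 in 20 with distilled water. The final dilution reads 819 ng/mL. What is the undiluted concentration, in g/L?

39.4 g/L

Overall dilution factor = 10.02 × 8.006 × 2.997 × 10 × 20 = 4.81 × 10⁴.
Original = 819 ng/mL × 4.81 × 10⁴ = 3.94 × 10⁷ ng/mL = 39.4 g/L.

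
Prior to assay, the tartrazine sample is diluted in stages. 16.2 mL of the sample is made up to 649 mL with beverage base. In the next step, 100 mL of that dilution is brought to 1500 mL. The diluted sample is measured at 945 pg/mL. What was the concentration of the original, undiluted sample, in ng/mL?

Overall dilution factor = 40.06 × 15 = 601.
Original = 945 pg/mL × 601 = 5.68 × 10⁵ pg/mL = 568 ng/mL.

568 ng/mL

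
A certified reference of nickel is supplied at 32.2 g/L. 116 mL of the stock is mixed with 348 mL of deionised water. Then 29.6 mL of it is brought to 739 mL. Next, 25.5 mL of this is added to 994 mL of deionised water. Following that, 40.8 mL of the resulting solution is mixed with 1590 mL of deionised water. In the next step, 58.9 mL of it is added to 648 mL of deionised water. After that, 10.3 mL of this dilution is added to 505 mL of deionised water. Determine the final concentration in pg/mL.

336 pg/mL

Overall dilution factor = 4 × 24.97 × 39.98 × 39.97 × 12.00 × 50.03 = 9.58 × 10⁷.
32.2 g/L / 9.58 × 10⁷ = 3.36 × 10⁻⁷ g/L = 336 pg/mL.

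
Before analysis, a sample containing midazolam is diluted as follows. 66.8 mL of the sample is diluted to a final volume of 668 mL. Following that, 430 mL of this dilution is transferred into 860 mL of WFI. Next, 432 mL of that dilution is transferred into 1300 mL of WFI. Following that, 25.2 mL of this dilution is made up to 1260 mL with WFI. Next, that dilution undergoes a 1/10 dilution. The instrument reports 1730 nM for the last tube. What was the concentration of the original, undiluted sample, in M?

Overall dilution factor = 10 × 3 × 4.009 × 50 × 10 = 6.01 × 10⁴.
Original = 1730 nM × 6.01 × 10⁴ = 1.04 × 10⁸ nM = 0.104 M.

0.104 M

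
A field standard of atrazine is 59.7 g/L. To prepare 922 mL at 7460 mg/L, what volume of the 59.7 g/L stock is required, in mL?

115 mL

7460 mg/L = 7.46 g/L.
V₁ = C₂V₂/C₁ = 7.46 × 922 / 59.7 = 115 mL.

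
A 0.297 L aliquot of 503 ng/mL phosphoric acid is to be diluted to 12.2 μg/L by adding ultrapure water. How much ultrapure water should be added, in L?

12.2 μg/L = 12.2 ng/mL.
V₂ = C₁V₁/C₂ = 503 × 0.297 / 12.2 = 12.2 L.
Diluent to add = V₂ − V₁ = 12.2 − 0.297 = 11.9 L.

11.9 L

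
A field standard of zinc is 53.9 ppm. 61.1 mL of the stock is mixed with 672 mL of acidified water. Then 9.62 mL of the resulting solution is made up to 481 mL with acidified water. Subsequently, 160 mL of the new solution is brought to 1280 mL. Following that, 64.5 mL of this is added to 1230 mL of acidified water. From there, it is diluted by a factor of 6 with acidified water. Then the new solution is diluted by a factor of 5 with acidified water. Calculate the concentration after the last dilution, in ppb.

Overall dilution factor = 12.00 × 50 × 8 × 20.07 × 6 × 5 = 2.89 × 10⁶.
53.9 ppm / 2.89 × 10⁶ = 1.87 × 10⁻⁵ ppm = 0.0187 ppb.

0.0187 ppb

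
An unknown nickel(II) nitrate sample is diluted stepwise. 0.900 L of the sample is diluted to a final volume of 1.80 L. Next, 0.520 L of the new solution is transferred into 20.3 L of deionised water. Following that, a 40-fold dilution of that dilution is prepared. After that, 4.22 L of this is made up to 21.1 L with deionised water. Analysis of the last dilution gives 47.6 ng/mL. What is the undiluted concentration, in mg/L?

Overall dilution factor = 2 × 40.04 × 40 × 5 = 1.60 × 10⁴.
Original = 47.6 ng/mL × 1.60 × 10⁴ = 7.62 × 10⁵ ng/mL = 762 mg/L.

762 mg/L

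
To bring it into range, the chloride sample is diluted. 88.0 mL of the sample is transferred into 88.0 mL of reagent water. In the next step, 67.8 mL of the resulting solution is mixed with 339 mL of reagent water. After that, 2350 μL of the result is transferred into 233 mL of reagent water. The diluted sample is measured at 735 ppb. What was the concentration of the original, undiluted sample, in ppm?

Overall dilution factor = 2 × 6 × 100.1 = 1202.
Original = 735 ppb × 1202 = 8.83 × 10⁵ ppb = 883 ppm.

883 ppm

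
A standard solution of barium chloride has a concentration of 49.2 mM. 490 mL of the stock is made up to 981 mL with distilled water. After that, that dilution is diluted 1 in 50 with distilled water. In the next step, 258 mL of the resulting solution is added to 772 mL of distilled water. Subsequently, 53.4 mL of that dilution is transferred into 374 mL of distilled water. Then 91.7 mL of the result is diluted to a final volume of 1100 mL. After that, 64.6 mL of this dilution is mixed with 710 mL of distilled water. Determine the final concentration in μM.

Overall dilution factor = 2.002 × 50 × 3.992 × 8.004 × 12.00 × 11.99 = 4.60 × 10⁵.
49.2 mM / 4.60 × 10⁵ = 1.07 × 10⁻⁴ mM = 0.107 μM.

0.107 μM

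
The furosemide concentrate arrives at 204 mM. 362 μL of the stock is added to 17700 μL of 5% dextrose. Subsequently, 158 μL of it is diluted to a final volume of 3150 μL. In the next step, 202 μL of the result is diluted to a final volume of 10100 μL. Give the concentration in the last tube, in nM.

Overall dilution factor = 49.90 × 19.94 × 50 = 4.97 × 10⁴.
204 mM / 4.97 × 10⁴ = 4.10 × 10⁻³ mM = 4100 nM.

4100 nM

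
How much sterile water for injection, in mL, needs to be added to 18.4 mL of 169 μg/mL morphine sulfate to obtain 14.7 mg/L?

193 mL

14.7 mg/L = 14.7 μg/mL.
V₂ = C₁V₁/C₂ = 169 × 18.4 / 14.7 = 212 mL.
Diluent to add = V₂ − V₁ = 212 − 18.4 = 193 mL.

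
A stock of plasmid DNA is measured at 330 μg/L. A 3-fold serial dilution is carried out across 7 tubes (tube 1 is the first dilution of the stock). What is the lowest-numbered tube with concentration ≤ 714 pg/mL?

Tube n has concentration 330 μg/L / 3ⁿ.
Need 3ⁿ ≥ 330 μg/L / 714 pg/mL = 462, so n ≥ 5.59.
First such tube: n = 6.

tube 6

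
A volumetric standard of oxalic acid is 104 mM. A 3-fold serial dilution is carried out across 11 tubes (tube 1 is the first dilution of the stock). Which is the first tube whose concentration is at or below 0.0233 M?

tube 2

Tube n has concentration 104 mM / 3ⁿ.
Need 3ⁿ ≥ 104 mM / 0.0233 M = 4.46, so n ≥ 1.36.
First such tube: n = 2.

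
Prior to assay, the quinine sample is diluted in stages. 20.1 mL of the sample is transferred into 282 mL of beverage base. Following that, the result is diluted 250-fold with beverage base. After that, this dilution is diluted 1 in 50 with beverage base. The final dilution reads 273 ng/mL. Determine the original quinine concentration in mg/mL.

51.3 mg/mL

Overall dilution factor = 15.03 × 250 × 50 = 1.88 × 10⁵.
Original = 273 ng/mL × 1.88 × 10⁵ = 5.13 × 10⁷ ng/mL = 51.3 mg/mL.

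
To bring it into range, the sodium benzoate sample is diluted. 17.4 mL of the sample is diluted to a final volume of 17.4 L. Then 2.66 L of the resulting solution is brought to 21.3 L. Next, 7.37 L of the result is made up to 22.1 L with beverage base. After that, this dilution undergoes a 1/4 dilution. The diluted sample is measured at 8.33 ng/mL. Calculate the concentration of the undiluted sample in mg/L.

800 mg/L

Overall dilution factor = 1000 × 8.008 × 2.999 × 4 = 9.60 × 10⁴.
Original = 8.33 ng/mL × 9.60 × 10⁴ = 8.00 × 10⁵ ng/mL = 800 mg/L.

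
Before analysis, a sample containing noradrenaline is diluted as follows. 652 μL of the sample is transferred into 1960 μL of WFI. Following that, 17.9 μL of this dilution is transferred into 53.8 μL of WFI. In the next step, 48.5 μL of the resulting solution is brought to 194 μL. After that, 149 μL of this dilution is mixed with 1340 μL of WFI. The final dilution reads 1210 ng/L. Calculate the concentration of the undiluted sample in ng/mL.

776 ng/mL

Overall dilution factor = 4.006 × 4.006 × 4 × 9.993 = 641.
Original = 1210 ng/L × 641 = 7.76 × 10⁵ ng/L = 776 ng/mL.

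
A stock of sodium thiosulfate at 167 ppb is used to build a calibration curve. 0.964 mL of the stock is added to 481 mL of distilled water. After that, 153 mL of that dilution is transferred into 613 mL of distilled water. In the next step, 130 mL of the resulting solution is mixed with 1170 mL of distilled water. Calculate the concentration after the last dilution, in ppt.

Overall dilution factor = 500.0 × 5.007 × 10 = 2.50 × 10⁴.
167 ppb / 2.50 × 10⁴ = 6.67 × 10⁻³ ppb = 6.67 ppt.

6.67 ppt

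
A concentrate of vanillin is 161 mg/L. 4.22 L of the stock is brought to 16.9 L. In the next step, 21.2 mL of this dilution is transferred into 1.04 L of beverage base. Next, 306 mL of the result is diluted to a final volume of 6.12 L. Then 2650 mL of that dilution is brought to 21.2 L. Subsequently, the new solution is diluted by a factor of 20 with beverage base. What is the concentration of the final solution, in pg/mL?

Overall dilution factor = 4.005 × 50.06 × 20 × 8 × 20 = 6.41 × 10⁵.
161 mg/L / 6.41 × 10⁵ = 2.51 × 10⁻⁴ mg/L = 251 pg/mL.

251 pg/mL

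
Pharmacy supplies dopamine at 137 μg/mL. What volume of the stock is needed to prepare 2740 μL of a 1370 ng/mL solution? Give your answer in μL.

27.4 μL

1370 ng/mL = 1.37 μg/mL.
V₁ = C₂V₂/C₁ = 1.37 × 2740 / 137 = 27.4 μL.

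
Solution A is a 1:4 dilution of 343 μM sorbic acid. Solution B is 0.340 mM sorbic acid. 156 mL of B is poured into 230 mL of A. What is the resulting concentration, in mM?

C_A = 343 μM / 4 = 85.8 μM.
C_B = 0.340 mM = 340 μM.
C_mix = (C_A·V_A + C_B·V_B)/(V_A + V_B) = (85.8×230 + 340×156) / 386.0 = 189 μM = 0.189 mM.

0.189 mM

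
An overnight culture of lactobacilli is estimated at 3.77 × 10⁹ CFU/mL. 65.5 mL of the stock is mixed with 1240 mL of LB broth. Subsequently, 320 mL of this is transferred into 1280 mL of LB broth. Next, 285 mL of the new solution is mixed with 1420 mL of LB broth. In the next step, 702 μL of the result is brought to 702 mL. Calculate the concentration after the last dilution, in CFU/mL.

6320 CFU/mL

Overall dilution factor = 19.93 × 5 × 5.982 × 1000 = 5.96 × 10⁵.
3.77 × 10⁹ CFU/mL / 5.96 × 10⁵ = 6320 CFU/mL.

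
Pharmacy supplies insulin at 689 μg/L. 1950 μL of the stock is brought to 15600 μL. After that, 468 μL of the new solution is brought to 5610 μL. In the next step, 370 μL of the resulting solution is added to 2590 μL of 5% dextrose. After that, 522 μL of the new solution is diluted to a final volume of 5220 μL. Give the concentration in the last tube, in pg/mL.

89.8 pg/mL

Overall dilution factor = 8 × 11.99 × 8 × 10 = 7672.
689 μg/L / 7672 = 0.0898 μg/L = 89.8 pg/mL.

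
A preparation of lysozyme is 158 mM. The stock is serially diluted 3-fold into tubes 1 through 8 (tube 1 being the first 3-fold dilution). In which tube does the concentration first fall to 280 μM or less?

Tube n has concentration 158 mM / 3ⁿ.
Need 3ⁿ ≥ 158 mM / 280 μM = 564, so n ≥ 5.77.
First such tube: n = 6.

tube 6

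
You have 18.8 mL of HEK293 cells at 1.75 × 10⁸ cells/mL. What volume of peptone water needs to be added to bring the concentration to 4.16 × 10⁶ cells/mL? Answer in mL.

772 mL

V₂ = C₁V₁/C₂ = 1.75 × 10⁸ × 18.8 / 4.16 × 10⁶ = 791 mL.
Diluent to add = V₂ − V₁ = 791 − 18.8 = 772 mL.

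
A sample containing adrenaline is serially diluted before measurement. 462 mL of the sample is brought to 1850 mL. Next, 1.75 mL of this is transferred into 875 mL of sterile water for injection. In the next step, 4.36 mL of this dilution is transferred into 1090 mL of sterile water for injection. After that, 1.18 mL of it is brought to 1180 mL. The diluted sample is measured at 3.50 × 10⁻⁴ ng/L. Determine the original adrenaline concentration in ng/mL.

Overall dilution factor = 4.004 × 501 × 251 × 1000 = 5.04 × 10⁸.
Original = 3.50 × 10⁻⁴ ng/L × 5.04 × 10⁸ = 1.76 × 10⁵ ng/L = 176 ng/mL.

176 ng/mL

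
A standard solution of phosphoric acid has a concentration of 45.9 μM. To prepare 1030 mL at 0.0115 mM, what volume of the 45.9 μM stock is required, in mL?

258 mL

0.0115 mM = 11.5 μM.
V₁ = C₂V₂/C₁ = 11.5 × 1030 / 45.9 = 258 mL.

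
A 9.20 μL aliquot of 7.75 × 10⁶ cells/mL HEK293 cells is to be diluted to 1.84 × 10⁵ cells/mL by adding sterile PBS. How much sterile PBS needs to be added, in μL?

378 μL

V₂ = C₁V₁/C₂ = 7.75 × 10⁶ × 9.20 / 1.84 × 10⁵ = 388 μL.
Diluent to add = V₂ − V₁ = 388 − 9.20 = 378 μL.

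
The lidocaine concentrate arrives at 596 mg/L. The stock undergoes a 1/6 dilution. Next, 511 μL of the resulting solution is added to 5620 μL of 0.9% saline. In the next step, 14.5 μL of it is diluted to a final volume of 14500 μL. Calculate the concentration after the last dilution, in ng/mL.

Overall dilution factor = 6 × 12.00 × 1000 = 7.20 × 10⁴.
596 mg/L / 7.20 × 10⁴ = 8.28 × 10⁻³ mg/L = 8.28 ng/mL.

8.28 ng/mL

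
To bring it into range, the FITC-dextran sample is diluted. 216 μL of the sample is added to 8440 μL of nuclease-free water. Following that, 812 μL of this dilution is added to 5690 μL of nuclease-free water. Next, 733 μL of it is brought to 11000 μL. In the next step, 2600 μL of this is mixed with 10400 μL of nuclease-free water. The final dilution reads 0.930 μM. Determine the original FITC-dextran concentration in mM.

Overall dilution factor = 40.07 × 8.007 × 15.01 × 5 = 2.41 × 10⁴.
Original = 0.930 μM × 2.41 × 10⁴ = 2.24 × 10⁴ μM = 22.4 mM.

22.4 mM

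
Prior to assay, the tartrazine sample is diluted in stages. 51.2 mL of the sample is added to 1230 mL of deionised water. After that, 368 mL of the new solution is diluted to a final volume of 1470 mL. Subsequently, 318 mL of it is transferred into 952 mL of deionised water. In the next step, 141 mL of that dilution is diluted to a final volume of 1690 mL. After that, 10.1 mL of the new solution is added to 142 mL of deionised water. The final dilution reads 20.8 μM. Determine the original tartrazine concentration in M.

Overall dilution factor = 25.02 × 3.995 × 3.994 × 11.99 × 15.06 = 7.21 × 10⁴.
Original = 20.8 μM × 7.21 × 10⁴ = 1.50 × 10⁶ μM = 1.50 M.

1.50 M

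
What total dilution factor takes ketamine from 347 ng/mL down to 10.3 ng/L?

3.37 × 10⁴

Factor = C₀/C_target = 347 ng/mL / 10.3 ng/L = 3.37 × 10⁴.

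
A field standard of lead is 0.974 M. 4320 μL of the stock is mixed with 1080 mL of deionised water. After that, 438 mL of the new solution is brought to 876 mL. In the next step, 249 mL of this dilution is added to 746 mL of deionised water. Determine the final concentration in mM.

0.486 mM

Overall dilution factor = 251 × 2 × 3.996 = 2006.
0.974 M / 2006 = 4.86 × 10⁻⁴ M = 0.486 mM.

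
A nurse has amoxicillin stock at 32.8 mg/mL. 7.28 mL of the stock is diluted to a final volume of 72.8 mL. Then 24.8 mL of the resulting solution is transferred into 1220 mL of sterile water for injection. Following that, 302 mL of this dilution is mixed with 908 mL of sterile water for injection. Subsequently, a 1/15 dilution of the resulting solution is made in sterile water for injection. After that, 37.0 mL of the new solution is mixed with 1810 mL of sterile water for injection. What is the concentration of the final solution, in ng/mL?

Overall dilution factor = 10 × 50.19 × 4.007 × 15 × 49.92 = 1.51 × 10⁶.
32.8 mg/mL / 1.51 × 10⁶ = 2.18 × 10⁻⁵ mg/mL = 21.8 ng/mL.

21.8 ng/mL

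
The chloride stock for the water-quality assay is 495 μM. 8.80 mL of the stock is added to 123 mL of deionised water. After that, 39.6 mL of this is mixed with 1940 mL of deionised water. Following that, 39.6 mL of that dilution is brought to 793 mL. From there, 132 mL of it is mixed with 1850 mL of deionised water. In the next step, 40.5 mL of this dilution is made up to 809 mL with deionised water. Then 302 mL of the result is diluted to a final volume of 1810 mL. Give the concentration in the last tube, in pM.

Overall dilution factor = 14.98 × 49.99 × 20.03 × 15.02 × 19.98 × 5.993 = 2.70 × 10⁷.
495 μM / 2.70 × 10⁷ = 1.84 × 10⁻⁵ μM = 18.4 pM.

18.4 pM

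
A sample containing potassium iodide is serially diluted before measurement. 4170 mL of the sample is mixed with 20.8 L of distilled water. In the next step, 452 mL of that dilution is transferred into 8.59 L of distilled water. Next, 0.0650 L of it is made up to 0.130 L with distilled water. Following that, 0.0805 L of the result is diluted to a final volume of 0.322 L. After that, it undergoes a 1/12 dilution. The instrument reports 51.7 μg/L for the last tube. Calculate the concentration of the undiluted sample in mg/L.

595 mg/L

Overall dilution factor = 5.988 × 20.00 × 2 × 4 × 12 = 1.15 × 10⁴.
Original = 51.7 μg/L × 1.15 × 10⁴ = 5.95 × 10⁵ μg/L = 595 mg/L.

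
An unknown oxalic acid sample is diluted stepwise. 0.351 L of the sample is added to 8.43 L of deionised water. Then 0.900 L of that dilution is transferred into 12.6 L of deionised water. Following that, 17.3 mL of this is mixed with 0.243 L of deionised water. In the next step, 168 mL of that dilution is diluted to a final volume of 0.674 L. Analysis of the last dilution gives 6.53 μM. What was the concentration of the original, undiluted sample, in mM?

148 mM

Overall dilution factor = 25.02 × 15 × 15.05 × 4.012 = 2.27 × 10⁴.
Original = 6.53 μM × 2.27 × 10⁴ = 1.48 × 10⁵ μM = 148 mM.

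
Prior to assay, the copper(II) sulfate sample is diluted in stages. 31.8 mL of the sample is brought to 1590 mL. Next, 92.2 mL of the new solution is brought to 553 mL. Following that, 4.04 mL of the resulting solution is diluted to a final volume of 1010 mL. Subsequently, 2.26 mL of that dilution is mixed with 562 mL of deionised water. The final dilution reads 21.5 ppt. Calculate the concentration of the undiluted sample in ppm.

402 ppm

Overall dilution factor = 50 × 5.998 × 250 × 249.7 = 1.87 × 10⁷.
Original = 21.5 ppt × 1.87 × 10⁷ = 4.02 × 10⁸ ppt = 402 ppm.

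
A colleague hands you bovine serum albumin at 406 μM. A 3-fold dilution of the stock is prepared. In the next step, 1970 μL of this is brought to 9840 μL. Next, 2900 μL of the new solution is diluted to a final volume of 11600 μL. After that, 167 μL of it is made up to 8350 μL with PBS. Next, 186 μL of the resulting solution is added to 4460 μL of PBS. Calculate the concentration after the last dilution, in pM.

5420 pM

Overall dilution factor = 3 × 4.995 × 4 × 50 × 24.98 = 7.49 × 10⁴.
406 μM / 7.49 × 10⁴ = 5.42 × 10⁻³ μM = 5420 pM.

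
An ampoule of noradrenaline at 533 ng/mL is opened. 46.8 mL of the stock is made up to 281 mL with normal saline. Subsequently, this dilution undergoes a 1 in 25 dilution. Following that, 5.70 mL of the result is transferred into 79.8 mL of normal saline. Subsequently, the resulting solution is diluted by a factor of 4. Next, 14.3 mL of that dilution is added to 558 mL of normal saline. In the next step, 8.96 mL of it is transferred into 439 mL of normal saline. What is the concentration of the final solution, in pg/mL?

0.0296 pg/mL

Overall dilution factor = 6.004 × 25 × 15 × 4 × 40.02 × 50.00 = 1.80 × 10⁷.
533 ng/mL / 1.80 × 10⁷ = 2.96 × 10⁻⁵ ng/mL = 0.0296 pg/mL.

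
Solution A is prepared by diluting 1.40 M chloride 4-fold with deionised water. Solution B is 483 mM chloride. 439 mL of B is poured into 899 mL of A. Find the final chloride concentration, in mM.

C_A = 1.40 M / 4 = 0.350 M.
C_B = 483 mM = 0.483 M.
C_mix = (C_A·V_A + C_B·V_B)/(V_A + V_B) = (0.350×899 + 0.483×439) / 1338 = 0.394 M = 394 mM.

394 mM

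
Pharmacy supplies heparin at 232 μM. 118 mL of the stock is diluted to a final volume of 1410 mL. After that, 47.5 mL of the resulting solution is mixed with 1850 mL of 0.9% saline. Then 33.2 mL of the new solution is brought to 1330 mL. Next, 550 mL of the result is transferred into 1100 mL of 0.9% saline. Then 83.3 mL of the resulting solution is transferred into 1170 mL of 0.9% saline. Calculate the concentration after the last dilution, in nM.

Overall dilution factor = 11.95 × 39.95 × 40.06 × 3 × 15.05 = 8.63 × 10⁵.
232 μM / 8.63 × 10⁵ = 2.69 × 10⁻⁴ μM = 0.269 nM.

0.269 nM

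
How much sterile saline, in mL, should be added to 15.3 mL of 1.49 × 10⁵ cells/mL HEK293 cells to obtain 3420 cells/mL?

651 mL

V₂ = C₁V₁/C₂ = 1.49 × 10⁵ × 15.3 / 3420 = 667 mL.
Diluent to add = V₂ − V₁ = 667 − 15.3 = 651 mL.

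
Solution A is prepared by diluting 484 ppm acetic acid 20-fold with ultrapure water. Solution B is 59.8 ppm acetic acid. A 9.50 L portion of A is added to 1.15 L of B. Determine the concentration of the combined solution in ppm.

28.0 ppm

C_A = 484 ppm / 20 = 24.2 ppm.
C_mix = (C_A·V_A + C_B·V_B)/(V_A + V_B) = (24.2×9.50 + 59.8×1.15) / 10.65 = 28.0 ppm.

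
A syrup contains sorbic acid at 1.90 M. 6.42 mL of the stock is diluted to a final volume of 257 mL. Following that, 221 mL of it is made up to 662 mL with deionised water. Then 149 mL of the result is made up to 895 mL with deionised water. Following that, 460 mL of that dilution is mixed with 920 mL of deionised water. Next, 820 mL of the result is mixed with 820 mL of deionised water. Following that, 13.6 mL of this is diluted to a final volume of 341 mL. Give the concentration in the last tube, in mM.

0.0175 mM

Overall dilution factor = 40.03 × 2.995 × 6.007 × 3 × 2 × 25.07 = 1.08 × 10⁵.
1.90 M / 1.08 × 10⁵ = 1.75 × 10⁻⁵ M = 0.0175 mM.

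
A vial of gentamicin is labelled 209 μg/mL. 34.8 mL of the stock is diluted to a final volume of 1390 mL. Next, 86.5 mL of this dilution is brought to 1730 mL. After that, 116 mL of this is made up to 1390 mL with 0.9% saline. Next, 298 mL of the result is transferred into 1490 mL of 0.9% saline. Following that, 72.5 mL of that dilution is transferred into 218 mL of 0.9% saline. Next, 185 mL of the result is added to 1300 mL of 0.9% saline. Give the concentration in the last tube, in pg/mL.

113 pg/mL

Overall dilution factor = 39.94 × 20 × 11.98 × 6 × 4.007 × 8.027 = 1.85 × 10⁶.
209 μg/mL / 1.85 × 10⁶ = 1.13 × 10⁻⁴ μg/mL = 113 pg/mL.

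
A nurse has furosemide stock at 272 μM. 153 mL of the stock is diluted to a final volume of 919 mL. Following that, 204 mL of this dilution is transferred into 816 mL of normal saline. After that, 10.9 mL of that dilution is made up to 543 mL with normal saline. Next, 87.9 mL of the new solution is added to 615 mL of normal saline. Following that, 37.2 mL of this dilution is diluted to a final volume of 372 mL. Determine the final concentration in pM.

2270 pM

Overall dilution factor = 6.007 × 5 × 49.82 × 7.997 × 10 = 1.20 × 10⁵.
272 μM / 1.20 × 10⁵ = 2.27 × 10⁻³ μM = 2270 pM.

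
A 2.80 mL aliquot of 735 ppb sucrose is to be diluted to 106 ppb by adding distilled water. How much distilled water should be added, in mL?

16.6 mL

V₂ = C₁V₁/C₂ = 735 × 2.80 / 106 = 19.4 mL.
Diluent to add = V₂ − V₁ = 19.4 − 2.80 = 16.6 mL.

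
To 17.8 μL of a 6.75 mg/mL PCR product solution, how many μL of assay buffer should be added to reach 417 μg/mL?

270 μL

417 μg/mL = 0.417 mg/mL.
V₂ = C₁V₁/C₂ = 6.75 × 17.8 / 0.417 = 288 μL.
Diluent to add = V₂ − V₁ = 288 − 17.8 = 270 μL.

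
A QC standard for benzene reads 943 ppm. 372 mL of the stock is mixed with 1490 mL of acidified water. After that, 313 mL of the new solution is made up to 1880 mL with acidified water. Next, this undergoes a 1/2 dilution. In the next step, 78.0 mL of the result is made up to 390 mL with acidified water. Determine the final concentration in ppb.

Overall dilution factor = 5.005 × 6.006 × 2 × 5 = 301.
943 ppm / 301 = 3.14 ppm = 3140 ppb.

3140 ppb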